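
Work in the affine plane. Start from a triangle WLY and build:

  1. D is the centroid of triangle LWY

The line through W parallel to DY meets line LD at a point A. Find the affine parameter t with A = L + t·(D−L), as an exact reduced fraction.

Choose coordinates W = (0, 0), L = (1, 0), Y = (0, 1).
1. D is the centroid of triangle LWY ⇒ D = (1/3, 1/3)
through W parallel to DY: direction (-1/3, 2/3); meets LD at A = (-1/3, 2/3)
A = L + t·(D−L) with t = 2

t = 2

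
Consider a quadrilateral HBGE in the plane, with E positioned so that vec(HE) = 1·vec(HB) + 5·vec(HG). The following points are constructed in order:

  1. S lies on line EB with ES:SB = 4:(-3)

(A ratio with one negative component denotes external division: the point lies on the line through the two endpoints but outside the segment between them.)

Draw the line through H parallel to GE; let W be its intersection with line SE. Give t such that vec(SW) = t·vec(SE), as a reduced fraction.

Set H = (0, 0), B = (1, 0), G = (0, 1), E = (1, 5); any affine frame gives the same invariant.
1. S lies on line EB with ES:SB = 4:(-3) ⇒ S = (1, -15)
through H parallel to GE: direction (1, 4); meets SE at W = (1, 4)
W = S + t·(E−S) with t = 19/20

t = 19/20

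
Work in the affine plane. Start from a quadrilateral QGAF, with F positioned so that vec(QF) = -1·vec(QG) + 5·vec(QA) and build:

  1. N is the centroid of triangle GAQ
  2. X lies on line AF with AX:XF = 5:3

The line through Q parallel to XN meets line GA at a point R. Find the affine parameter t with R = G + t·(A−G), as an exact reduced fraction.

Work in coordinates with Q = (0, 0), G = (1, 0), A = (0, 1), F = (-1, 5).
1. N is the centroid of triangle GAQ ⇒ N = (1/3, 1/3)
2. X lies on line AF with AX:XF = 5:3 ⇒ X = (-5/8, 7/2)
through Q parallel to XN: direction (23/24, -19/6); meets GA at R = (-23/53, 76/53)
R = G + t·(A−G) with t = 76/53

t = 76/53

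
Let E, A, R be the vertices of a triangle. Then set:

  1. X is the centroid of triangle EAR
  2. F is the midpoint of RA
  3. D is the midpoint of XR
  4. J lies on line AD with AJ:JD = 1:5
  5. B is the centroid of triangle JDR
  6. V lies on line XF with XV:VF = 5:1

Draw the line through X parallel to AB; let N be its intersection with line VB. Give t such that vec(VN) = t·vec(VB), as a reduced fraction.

Assign E = (0, 0), A = (1, 0), R = (0, 1) — the answer is frame-independent, so this choice is without loss of generality.
1. X is the centroid of triangle EAR ⇒ X = (1/3, 1/3)
2. F is the midpoint of RA ⇒ F = (1/2, 1/2)
3. D is the midpoint of XR ⇒ D = (1/6, 2/3)
4. J lies on line AD with AJ:JD = 1:5 ⇒ J = (31/36, 1/9)
5. B is the centroid of triangle JDR ⇒ B = (37/108, 16/27)
6. V lies on line XF with XV:VF = 5:1 ⇒ V = (17/36, 17/36)
through X parallel to AB: direction (-71/108, 16/27); meets VB at N = (367/36, -77/9)
N = V + t·(B−V) with t = -75

t = -75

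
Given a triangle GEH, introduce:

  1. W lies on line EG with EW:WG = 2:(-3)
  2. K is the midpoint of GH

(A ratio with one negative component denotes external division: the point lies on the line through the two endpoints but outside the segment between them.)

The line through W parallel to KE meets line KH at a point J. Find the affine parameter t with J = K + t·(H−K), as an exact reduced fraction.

t = 2

Assign G = (0, 0), E = (1, 0), H = (0, 1) — the answer is frame-independent, so this choice is without loss of generality.
1. W lies on line EG with EW:WG = 2:(-3) ⇒ W = (3, 0)
2. K is the midpoint of GH ⇒ K = (0, 1/2)
through W parallel to KE: direction (1, -1/2); meets KH at J = (0, 3/2)
J = K + t·(H−K) with t = 2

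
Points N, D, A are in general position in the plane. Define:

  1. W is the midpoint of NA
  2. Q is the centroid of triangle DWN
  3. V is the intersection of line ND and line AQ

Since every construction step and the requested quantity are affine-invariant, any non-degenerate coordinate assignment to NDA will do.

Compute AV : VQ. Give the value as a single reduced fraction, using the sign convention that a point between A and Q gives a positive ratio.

Set N = (0, 0), D = (1, 0), A = (0, 1); any affine frame gives the same invariant.
1. W is the midpoint of NA ⇒ W = (0, 1/2)
2. Q is the centroid of triangle DWN ⇒ Q = (1/3, 1/6)
3. V is the intersection of line ND and line AQ ⇒ V = (2/5, 0)
V = A + t·(Q−A) with t = 6/5, so AV:VQ = t:(1−t) = 6/5:-1/5

AV:VQ = -6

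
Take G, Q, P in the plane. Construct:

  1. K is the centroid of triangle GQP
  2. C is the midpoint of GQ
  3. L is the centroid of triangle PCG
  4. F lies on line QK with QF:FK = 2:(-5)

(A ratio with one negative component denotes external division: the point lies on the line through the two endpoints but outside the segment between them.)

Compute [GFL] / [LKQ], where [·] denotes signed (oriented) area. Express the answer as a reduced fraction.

[GFL]:[LKQ] = -28/3

Choose coordinates G = (0, 0), Q = (1, 0), P = (0, 1).
1. K is the centroid of triangle GQP ⇒ K = (1/3, 1/3)
2. C is the midpoint of GQ ⇒ C = (1/2, 0)
3. L is the centroid of triangle PCG ⇒ L = (1/6, 1/3)
4. F lies on line QK with QF:FK = 2:(-5) ⇒ F = (13/9, -2/9)
2·[GFL] = 14/27, 2·[LKQ] = -1/18
[GFL]:[LKQ] = 14/27:-1/18 = -28/3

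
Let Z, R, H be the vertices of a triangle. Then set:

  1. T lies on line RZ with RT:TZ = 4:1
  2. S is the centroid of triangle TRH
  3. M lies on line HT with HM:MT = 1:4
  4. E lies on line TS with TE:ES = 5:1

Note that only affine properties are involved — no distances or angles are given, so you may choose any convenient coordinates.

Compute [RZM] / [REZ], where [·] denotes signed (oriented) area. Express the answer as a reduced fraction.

Work in coordinates with Z = (0, 0), R = (1, 0), H = (0, 1).
1. T lies on line RZ with RT:TZ = 4:1 ⇒ T = (1/5, 0)
2. S is the centroid of triangle TRH ⇒ S = (2/5, 1/3)
3. M lies on line HT with HM:MT = 1:4 ⇒ M = (1/25, 4/5)
4. E lies on line TS with TE:ES = 5:1 ⇒ E = (11/30, 5/18)
2·[RZM] = -4/5, 2·[REZ] = 5/18
[RZM]:[REZ] = -4/5:5/18 = -72/25

[RZM]:[REZ] = -72/25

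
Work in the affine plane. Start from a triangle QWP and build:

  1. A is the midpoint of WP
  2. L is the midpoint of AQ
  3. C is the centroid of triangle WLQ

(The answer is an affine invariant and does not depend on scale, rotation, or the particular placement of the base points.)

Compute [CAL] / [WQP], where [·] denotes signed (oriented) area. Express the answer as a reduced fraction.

Work in coordinates with Q = (0, 0), W = (1, 0), P = (0, 1).
1. A is the midpoint of WP ⇒ A = (1/2, 1/2)
2. L is the midpoint of AQ ⇒ L = (1/4, 1/4)
3. C is the centroid of triangle WLQ ⇒ C = (5/12, 1/12)
2·[CAL] = 1/12, 2·[WQP] = -1
[CAL]:[WQP] = 1/12:-1 = -1/12

[CAL]:[WQP] = -1/12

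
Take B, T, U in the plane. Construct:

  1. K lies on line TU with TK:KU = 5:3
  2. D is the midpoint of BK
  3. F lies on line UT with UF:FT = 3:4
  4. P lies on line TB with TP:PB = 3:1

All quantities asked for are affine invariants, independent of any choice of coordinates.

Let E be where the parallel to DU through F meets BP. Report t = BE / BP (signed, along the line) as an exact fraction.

Assign B = (0, 0), T = (1, 0), U = (0, 1) — the answer is frame-independent, so this choice is without loss of generality.
1. K lies on line TU with TK:KU = 5:3 ⇒ K = (3/8, 5/8)
2. D is the midpoint of BK ⇒ D = (3/16, 5/16)
3. F lies on line UT with UF:FT = 3:4 ⇒ F = (3/7, 4/7)
4. P lies on line TB with TP:PB = 3:1 ⇒ P = (1/4, 0)
through F parallel to DU: direction (-3/16, 11/16); meets BP at E = (45/77, 0)
E = B + t·(P−B) with t = 180/77

t = 180/77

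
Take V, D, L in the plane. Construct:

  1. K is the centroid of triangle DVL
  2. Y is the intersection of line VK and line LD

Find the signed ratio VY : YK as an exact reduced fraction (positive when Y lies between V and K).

VY:YK = -3

Choose coordinates V = (0, 0), D = (1, 0), L = (0, 1).
1. K is the centroid of triangle DVL ⇒ K = (1/3, 1/3)
2. Y is the intersection of line VK and line LD ⇒ Y = (1/2, 1/2)
Y = V + t·(K−V) with t = 3/2, so VY:YK = t:(1−t) = 3/2:-1/2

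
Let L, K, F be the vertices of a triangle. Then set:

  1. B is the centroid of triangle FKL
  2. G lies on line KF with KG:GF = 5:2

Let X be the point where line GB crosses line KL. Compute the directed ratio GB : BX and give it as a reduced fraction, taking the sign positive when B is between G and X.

Set L = (0, 0), K = (1, 0), F = (0, 1); any affine frame gives the same invariant.
1. B is the centroid of triangle FKL ⇒ B = (1/3, 1/3)
2. G lies on line KF with KG:GF = 5:2 ⇒ G = (2/7, 5/7)
line GB meets KL at X = (3/8, 0)
B = G + t·(X−G) with t = 8/15, so GB:BX = 8/15:7/15

GB:BX = 8/7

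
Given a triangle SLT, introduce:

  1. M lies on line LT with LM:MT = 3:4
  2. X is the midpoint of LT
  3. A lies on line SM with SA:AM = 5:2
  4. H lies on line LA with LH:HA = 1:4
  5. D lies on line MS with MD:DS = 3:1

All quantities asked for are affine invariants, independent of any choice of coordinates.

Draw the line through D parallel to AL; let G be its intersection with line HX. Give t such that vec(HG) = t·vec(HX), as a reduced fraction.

t = -39/28

Work in coordinates with S = (0, 0), L = (1, 0), T = (0, 1).
1. M lies on line LT with LM:MT = 3:4 ⇒ M = (4/7, 3/7)
2. X is the midpoint of LT ⇒ X = (1/2, 1/2)
3. A lies on line SM with SA:AM = 5:2 ⇒ A = (20/49, 15/49)
4. H lies on line LA with LH:HA = 1:4 ⇒ H = (216/245, 3/49)
5. D lies on line MS with MD:DS = 3:1 ⇒ D = (1/7, 3/28)
through D parallel to AL: direction (29/49, -15/49); meets HX at G = (19389/13720, -1509/2744)
G = H + t·(X−H) with t = -39/28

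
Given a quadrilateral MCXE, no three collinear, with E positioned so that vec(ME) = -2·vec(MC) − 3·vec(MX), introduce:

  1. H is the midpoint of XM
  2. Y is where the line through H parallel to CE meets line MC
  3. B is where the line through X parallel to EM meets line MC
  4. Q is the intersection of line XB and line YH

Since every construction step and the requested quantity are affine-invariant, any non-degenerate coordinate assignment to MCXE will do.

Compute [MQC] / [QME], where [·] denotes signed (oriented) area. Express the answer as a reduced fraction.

Assign M = (0, 0), C = (1, 0), X = (0, 1), E = (-2, -3) — the answer is frame-independent, so this choice is without loss of generality.
1. H is the midpoint of XM ⇒ H = (0, 1/2)
2. Y is where the line through H parallel to CE meets line MC ⇒ Y = (-1/2, 0)
3. B is where the line through X parallel to EM meets line MC ⇒ B = (-2/3, 0)
4. Q is the intersection of line XB and line YH ⇒ Q = (-1, -1/2)
2·[MQC] = 1/2, 2·[QME] = -2
[MQC]:[QME] = 1/2:-2 = -1/4

[MQC]:[QME] = -1/4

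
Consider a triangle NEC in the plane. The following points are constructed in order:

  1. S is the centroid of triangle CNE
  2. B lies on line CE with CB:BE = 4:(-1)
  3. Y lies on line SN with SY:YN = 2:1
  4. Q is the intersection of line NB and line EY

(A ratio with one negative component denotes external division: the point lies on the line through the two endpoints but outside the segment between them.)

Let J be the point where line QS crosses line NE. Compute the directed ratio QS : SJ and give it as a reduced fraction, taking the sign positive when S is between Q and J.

QS:SJ = -1/4

Choose coordinates N = (0, 0), E = (1, 0), C = (0, 1).
1. S is the centroid of triangle CNE ⇒ S = (1/3, 1/3)
2. B lies on line CE with CB:BE = 4:(-1) ⇒ B = (4/3, -1/3)
3. Y lies on line SN with SY:YN = 2:1 ⇒ Y = (1/9, 1/9)
4. Q is the intersection of line NB and line EY ⇒ Q = (-1, 1/4)
line QS meets NE at J = (-5, 0)
S = Q + t·(J−Q) with t = -1/3, so QS:SJ = -1/3:4/3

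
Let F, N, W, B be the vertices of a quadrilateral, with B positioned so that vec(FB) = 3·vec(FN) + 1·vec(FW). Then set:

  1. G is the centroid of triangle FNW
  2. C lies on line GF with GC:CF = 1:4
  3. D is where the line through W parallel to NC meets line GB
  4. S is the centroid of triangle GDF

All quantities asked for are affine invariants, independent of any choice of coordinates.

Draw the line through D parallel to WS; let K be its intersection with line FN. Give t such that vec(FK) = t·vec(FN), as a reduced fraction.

t = 31/19

Set F = (0, 0), N = (1, 0), W = (0, 1), B = (3, 1); any affine frame gives the same invariant.
1. G is the centroid of triangle FNW ⇒ G = (1/3, 1/3)
2. C lies on line GF with GC:CF = 1:4 ⇒ C = (4/15, 4/15)
3. D is where the line through W parallel to NC meets line GB ⇒ D = (11/9, 5/9)
4. S is the centroid of triangle GDF ⇒ S = (14/27, 8/27)
through D parallel to WS: direction (14/27, -19/27); meets FN at K = (31/19, 0)
K = F + t·(N−F) with t = 31/19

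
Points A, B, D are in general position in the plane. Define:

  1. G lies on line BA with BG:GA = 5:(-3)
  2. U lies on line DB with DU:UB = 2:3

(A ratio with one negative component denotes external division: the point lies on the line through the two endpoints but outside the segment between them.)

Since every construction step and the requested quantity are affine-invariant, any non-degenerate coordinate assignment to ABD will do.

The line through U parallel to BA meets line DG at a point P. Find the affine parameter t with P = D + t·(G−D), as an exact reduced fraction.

t = 2/5

Set A = (0, 0), B = (1, 0), D = (0, 1); any affine frame gives the same invariant.
1. G lies on line BA with BG:GA = 5:(-3) ⇒ G = (-3/2, 0)
2. U lies on line DB with DU:UB = 2:3 ⇒ U = (2/5, 3/5)
through U parallel to BA: direction (-1, 0); meets DG at P = (-3/5, 3/5)
P = D + t·(G−D) with t = 2/5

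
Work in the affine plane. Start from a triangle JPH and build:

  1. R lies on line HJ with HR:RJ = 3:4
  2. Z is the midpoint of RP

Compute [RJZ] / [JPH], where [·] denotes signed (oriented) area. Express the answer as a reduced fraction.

[RJZ]:[JPH] = 2/7

Set J = (0, 0), P = (1, 0), H = (0, 1); any affine frame gives the same invariant.
1. R lies on line HJ with HR:RJ = 3:4 ⇒ R = (0, 4/7)
2. Z is the midpoint of RP ⇒ Z = (1/2, 2/7)
2·[RJZ] = 2/7, 2·[JPH] = 1
[RJZ]:[JPH] = 2/7:1 = 2/7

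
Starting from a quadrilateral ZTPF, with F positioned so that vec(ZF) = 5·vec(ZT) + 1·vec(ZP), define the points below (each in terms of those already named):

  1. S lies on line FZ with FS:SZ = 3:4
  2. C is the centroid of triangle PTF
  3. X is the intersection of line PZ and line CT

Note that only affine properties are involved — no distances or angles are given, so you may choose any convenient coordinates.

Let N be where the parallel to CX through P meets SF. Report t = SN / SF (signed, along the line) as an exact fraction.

Set Z = (0, 0), T = (1, 0), P = (0, 1), F = (5, 1); any affine frame gives the same invariant.
1. S lies on line FZ with FS:SZ = 3:4 ⇒ S = (20/7, 4/7)
2. C is the centroid of triangle PTF ⇒ C = (2, 2/3)
3. X is the intersection of line PZ and line CT ⇒ X = (0, -2/3)
through P parallel to CX: direction (-2, -4/3); meets SF at N = (-15/7, -3/7)
N = S + t·(F−S) with t = -7/3

t = -7/3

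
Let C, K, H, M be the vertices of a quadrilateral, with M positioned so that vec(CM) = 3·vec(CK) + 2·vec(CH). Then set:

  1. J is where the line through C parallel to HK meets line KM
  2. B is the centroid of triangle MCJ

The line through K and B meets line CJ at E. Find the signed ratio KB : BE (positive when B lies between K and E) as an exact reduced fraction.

Assign C = (0, 0), K = (1, 0), H = (0, 1), M = (3, 2) — the answer is frame-independent, so this choice is without loss of generality.
1. J is where the line through C parallel to HK meets line KM ⇒ J = (1/2, -1/2)
2. B is the centroid of triangle MCJ ⇒ B = (7/6, 1/2)
line KB meets CJ at E = (3/4, -3/4)
B = K + t·(E−K) with t = -2/3, so KB:BE = -2/3:5/3

KB:BE = -2/5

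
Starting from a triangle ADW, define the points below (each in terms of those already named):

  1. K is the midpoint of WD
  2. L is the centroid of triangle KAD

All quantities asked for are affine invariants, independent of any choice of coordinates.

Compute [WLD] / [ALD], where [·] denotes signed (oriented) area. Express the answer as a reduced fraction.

Choose coordinates A = (0, 0), D = (1, 0), W = (0, 1).
1. K is the midpoint of WD ⇒ K = (1/2, 1/2)
2. L is the centroid of triangle KAD ⇒ L = (1/2, 1/6)
2·[WLD] = 1/3, 2·[ALD] = -1/6
[WLD]:[ALD] = 1/3:-1/6 = -2

[WLD]:[ALD] = -2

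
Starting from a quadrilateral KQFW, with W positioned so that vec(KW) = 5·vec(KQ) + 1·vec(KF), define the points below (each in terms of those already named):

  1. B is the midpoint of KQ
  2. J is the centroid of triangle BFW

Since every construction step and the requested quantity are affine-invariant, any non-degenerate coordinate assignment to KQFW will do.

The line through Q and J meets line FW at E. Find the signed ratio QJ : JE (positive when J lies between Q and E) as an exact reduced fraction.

QJ:JE = 2

Work in coordinates with K = (0, 0), Q = (1, 0), F = (0, 1), W = (5, 1).
1. B is the midpoint of KQ ⇒ B = (1/2, 0)
2. J is the centroid of triangle BFW ⇒ J = (11/6, 2/3)
line QJ meets FW at E = (9/4, 1)
J = Q + t·(E−Q) with t = 2/3, so QJ:JE = 2/3:1/3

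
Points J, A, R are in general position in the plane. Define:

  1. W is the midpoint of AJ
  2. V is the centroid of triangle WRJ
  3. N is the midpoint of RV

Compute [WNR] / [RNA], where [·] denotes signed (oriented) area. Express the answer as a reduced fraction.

Set J = (0, 0), A = (1, 0), R = (0, 1); any affine frame gives the same invariant.
1. W is the midpoint of AJ ⇒ W = (1/2, 0)
2. V is the centroid of triangle WRJ ⇒ V = (1/6, 1/3)
3. N is the midpoint of RV ⇒ N = (1/12, 2/3)
2·[WNR] = -1/12, 2·[RNA] = 1/4
[WNR]:[RNA] = -1/12:1/4 = -1/3

[WNR]:[RNA] = -1/3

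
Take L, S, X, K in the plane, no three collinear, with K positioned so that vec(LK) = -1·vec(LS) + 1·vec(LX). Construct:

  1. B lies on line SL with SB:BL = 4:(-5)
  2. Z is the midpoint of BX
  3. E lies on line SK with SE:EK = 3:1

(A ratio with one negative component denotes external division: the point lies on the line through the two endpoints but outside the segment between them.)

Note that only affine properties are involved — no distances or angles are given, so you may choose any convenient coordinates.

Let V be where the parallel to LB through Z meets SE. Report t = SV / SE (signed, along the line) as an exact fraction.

t = 2/3

Assign L = (0, 0), S = (1, 0), X = (0, 1), K = (-1, 1) — the answer is frame-independent, so this choice is without loss of generality.
1. B lies on line SL with SB:BL = 4:(-5) ⇒ B = (5, 0)
2. Z is the midpoint of BX ⇒ Z = (5/2, 1/2)
3. E lies on line SK with SE:EK = 3:1 ⇒ E = (-1/2, 3/4)
through Z parallel to LB: direction (5, 0); meets SE at V = (0, 1/2)
V = S + t·(E−S) with t = 2/3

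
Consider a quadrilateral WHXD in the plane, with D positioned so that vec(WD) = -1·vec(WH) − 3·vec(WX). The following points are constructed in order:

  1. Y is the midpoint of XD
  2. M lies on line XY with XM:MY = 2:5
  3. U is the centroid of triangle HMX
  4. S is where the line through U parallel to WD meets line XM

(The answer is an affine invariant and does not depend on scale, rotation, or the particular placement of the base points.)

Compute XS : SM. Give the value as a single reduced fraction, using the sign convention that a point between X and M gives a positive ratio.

XS:SM = -29/26

Work in coordinates with W = (0, 0), H = (1, 0), X = (0, 1), D = (-1, -3).
1. Y is the midpoint of XD ⇒ Y = (-1/2, -1)
2. M lies on line XY with XM:MY = 2:5 ⇒ M = (-1/7, 3/7)
3. U is the centroid of triangle HMX ⇒ U = (2/7, 10/21)
4. S is where the line through U parallel to WD meets line XM ⇒ S = (-29/21, -95/21)
S = X + t·(M−X) with t = 29/3, so XS:SM = t:(1−t) = 29/3:-26/3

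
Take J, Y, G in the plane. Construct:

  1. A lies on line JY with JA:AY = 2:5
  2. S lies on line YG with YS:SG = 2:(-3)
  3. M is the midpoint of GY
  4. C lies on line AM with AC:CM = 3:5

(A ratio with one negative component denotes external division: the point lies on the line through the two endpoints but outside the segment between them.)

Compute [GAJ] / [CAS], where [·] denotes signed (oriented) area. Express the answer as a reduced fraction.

Work in coordinates with J = (0, 0), Y = (1, 0), G = (0, 1).
1. A lies on line JY with JA:AY = 2:5 ⇒ A = (2/7, 0)
2. S lies on line YG with YS:SG = 2:(-3) ⇒ S = (3, -2)
3. M is the midpoint of GY ⇒ M = (1/2, 1/2)
4. C lies on line AM with AC:CM = 3:5 ⇒ C = (41/112, 3/16)
2·[GAJ] = -2/7, 2·[CAS] = 75/112
[GAJ]:[CAS] = -2/7:75/112 = -32/75

[GAJ]:[CAS] = -32/75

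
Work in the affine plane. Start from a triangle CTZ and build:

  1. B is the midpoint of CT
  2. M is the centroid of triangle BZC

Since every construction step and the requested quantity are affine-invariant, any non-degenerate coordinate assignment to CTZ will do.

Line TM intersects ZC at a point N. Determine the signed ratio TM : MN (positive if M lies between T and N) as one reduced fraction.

Set C = (0, 0), T = (1, 0), Z = (0, 1); any affine frame gives the same invariant.
1. B is the midpoint of CT ⇒ B = (1/2, 0)
2. M is the centroid of triangle BZC ⇒ M = (1/6, 1/3)
line TM meets ZC at N = (0, 2/5)
M = T + t·(N−T) with t = 5/6, so TM:MN = 5/6:1/6

TM:MN = 5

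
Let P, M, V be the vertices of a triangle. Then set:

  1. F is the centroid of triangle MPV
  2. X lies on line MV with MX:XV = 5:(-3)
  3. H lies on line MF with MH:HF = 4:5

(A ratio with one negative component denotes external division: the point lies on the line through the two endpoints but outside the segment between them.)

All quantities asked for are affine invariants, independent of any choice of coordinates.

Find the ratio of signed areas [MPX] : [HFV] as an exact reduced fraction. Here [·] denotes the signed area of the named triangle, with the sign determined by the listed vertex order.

[MPX]:[HFV] = 27/2

Assign P = (0, 0), M = (1, 0), V = (0, 1) — the answer is frame-independent, so this choice is without loss of generality.
1. F is the centroid of triangle MPV ⇒ F = (1/3, 1/3)
2. X lies on line MV with MX:XV = 5:(-3) ⇒ X = (-3/2, 5/2)
3. H lies on line MF with MH:HF = 4:5 ⇒ H = (19/27, 4/27)
2·[MPX] = -5/2, 2·[HFV] = -5/27
[MPX]:[HFV] = -5/2:-5/27 = 27/2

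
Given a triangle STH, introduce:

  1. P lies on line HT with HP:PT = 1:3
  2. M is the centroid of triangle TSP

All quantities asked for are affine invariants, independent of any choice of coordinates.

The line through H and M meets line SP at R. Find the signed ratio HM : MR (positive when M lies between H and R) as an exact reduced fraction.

HM:MR = -2

Assign S = (0, 0), T = (1, 0), H = (0, 1) — the answer is frame-independent, so this choice is without loss of generality.
1. P lies on line HT with HP:PT = 1:3 ⇒ P = (1/4, 3/4)
2. M is the centroid of triangle TSP ⇒ M = (5/12, 1/4)
line HM meets SP at R = (5/24, 5/8)
M = H + t·(R−H) with t = 2, so HM:MR = 2:-1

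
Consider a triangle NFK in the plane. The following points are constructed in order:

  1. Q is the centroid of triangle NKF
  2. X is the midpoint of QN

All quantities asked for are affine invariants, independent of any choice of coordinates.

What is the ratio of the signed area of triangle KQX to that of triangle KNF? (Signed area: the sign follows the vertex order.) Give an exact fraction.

Assign N = (0, 0), F = (1, 0), K = (0, 1) — the answer is frame-independent, so this choice is without loss of generality.
1. Q is the centroid of triangle NKF ⇒ Q = (1/3, 1/3)
2. X is the midpoint of QN ⇒ X = (1/6, 1/6)
2·[KQX] = -1/6, 2·[KNF] = 1
[KQX]:[KNF] = -1/6:1 = -1/6

[KQX]:[KNF] = -1/6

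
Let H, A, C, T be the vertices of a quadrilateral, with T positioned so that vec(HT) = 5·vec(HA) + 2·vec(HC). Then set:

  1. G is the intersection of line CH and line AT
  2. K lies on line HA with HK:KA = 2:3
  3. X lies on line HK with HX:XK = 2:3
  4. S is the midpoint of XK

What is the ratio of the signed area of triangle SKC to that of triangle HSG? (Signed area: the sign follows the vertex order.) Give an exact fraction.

Set H = (0, 0), A = (1, 0), C = (0, 1), T = (5, 2); any affine frame gives the same invariant.
1. G is the intersection of line CH and line AT ⇒ G = (0, -1/2)
2. K lies on line HA with HK:KA = 2:3 ⇒ K = (2/5, 0)
3. X lies on line HK with HX:XK = 2:3 ⇒ X = (4/25, 0)
4. S is the midpoint of XK ⇒ S = (7/25, 0)
2·[SKC] = 3/25, 2·[HSG] = -7/50
[SKC]:[HSG] = 3/25:-7/50 = -6/7

[SKC]:[HSG] = -6/7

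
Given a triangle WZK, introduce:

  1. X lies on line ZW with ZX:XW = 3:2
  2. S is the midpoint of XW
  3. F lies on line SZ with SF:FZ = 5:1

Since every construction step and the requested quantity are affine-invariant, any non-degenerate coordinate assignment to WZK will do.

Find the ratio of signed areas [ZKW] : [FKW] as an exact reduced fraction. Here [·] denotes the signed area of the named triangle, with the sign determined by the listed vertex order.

Assign W = (0, 0), Z = (1, 0), K = (0, 1) — the answer is frame-independent, so this choice is without loss of generality.
1. X lies on line ZW with ZX:XW = 3:2 ⇒ X = (2/5, 0)
2. S is the midpoint of XW ⇒ S = (1/5, 0)
3. F lies on line SZ with SF:FZ = 5:1 ⇒ F = (13/15, 0)
2·[ZKW] = 1, 2·[FKW] = 13/15
[ZKW]:[FKW] = 1:13/15 = 15/13

[ZKW]:[FKW] = 15/13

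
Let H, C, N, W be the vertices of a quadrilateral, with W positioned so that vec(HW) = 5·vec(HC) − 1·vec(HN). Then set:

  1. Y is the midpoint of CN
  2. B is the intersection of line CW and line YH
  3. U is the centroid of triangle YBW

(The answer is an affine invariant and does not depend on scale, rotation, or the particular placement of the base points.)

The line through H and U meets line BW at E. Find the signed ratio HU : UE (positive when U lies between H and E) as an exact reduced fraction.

Assign H = (0, 0), C = (1, 0), N = (0, 1), W = (5, -1) — the answer is frame-independent, so this choice is without loss of generality.
1. Y is the midpoint of CN ⇒ Y = (1/2, 1/2)
2. B is the intersection of line CW and line YH ⇒ B = (1/5, 1/5)
3. U is the centroid of triangle YBW ⇒ U = (19/10, -1/10)
line HU meets BW at E = (19/15, -1/15)
U = H + t·(E−H) with t = 3/2, so HU:UE = 3/2:-1/2

HU:UE = -3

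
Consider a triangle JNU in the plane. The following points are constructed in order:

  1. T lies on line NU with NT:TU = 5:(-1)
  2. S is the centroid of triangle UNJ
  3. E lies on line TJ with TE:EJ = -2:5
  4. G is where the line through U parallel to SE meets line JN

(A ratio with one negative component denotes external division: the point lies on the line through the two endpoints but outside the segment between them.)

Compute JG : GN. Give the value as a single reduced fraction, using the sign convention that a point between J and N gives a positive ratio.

JG:GN = 3/4

Work in coordinates with J = (0, 0), N = (1, 0), U = (0, 1).
1. T lies on line NU with NT:TU = 5:(-1) ⇒ T = (-1/4, 5/4)
2. S is the centroid of triangle UNJ ⇒ S = (1/3, 1/3)
3. E lies on line TJ with TE:EJ = -2:5 ⇒ E = (-5/12, 25/12)
4. G is where the line through U parallel to SE meets line JN ⇒ G = (3/7, 0)
G = J + t·(N−J) with t = 3/7, so JG:GN = t:(1−t) = 3/7:4/7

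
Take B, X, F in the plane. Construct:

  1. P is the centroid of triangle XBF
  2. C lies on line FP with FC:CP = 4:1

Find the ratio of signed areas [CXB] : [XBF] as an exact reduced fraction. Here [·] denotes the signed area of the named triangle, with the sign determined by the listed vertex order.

[CXB]:[XBF] = 7/15

Choose coordinates B = (0, 0), X = (1, 0), F = (0, 1).
1. P is the centroid of triangle XBF ⇒ P = (1/3, 1/3)
2. C lies on line FP with FC:CP = 4:1 ⇒ C = (4/15, 7/15)
2·[CXB] = -7/15, 2·[XBF] = -1
[CXB]:[XBF] = -7/15:-1 = 7/15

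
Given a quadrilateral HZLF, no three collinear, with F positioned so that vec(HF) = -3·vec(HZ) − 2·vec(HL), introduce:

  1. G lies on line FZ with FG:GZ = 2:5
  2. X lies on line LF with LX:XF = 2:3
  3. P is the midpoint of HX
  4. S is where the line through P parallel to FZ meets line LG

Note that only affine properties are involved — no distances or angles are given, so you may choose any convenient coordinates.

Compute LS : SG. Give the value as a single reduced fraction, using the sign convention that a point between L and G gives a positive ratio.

Assign H = (0, 0), Z = (1, 0), L = (0, 1), F = (-3, -2) — the answer is frame-independent, so this choice is without loss of generality.
1. G lies on line FZ with FG:GZ = 2:5 ⇒ G = (-13/7, -10/7)
2. X lies on line LF with LX:XF = 2:3 ⇒ X = (-6/5, -1/5)
3. P is the midpoint of HX ⇒ P = (-3/5, -1/10)
4. S is where the line through P parallel to FZ meets line LG ⇒ S = (-104/105, -31/105)
S = L + t·(G−L) with t = 8/15, so LS:SG = t:(1−t) = 8/15:7/15

LS:SG = 8/7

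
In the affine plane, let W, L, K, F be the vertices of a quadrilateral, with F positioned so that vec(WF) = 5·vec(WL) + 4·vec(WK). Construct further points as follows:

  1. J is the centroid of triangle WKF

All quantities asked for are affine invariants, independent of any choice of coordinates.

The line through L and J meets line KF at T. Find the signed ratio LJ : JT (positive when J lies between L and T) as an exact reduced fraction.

LJ:JT = 19/5

Set W = (0, 0), L = (1, 0), K = (0, 1), F = (5, 4); any affine frame gives the same invariant.
1. J is the centroid of triangle WKF ⇒ J = (5/3, 5/3)
line LJ meets KF at T = (35/19, 40/19)
J = L + t·(T−L) with t = 19/24, so LJ:JT = 19/24:5/24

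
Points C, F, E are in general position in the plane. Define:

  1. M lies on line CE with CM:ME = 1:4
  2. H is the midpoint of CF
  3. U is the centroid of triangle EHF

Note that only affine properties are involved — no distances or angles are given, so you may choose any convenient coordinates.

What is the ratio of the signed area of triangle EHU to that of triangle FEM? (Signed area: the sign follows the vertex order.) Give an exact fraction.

Choose coordinates C = (0, 0), F = (1, 0), E = (0, 1).
1. M lies on line CE with CM:ME = 1:4 ⇒ M = (0, 1/5)
2. H is the midpoint of CF ⇒ H = (1/2, 0)
3. U is the centroid of triangle EHF ⇒ U = (1/2, 1/3)
2·[EHU] = 1/6, 2·[FEM] = 4/5
[EHU]:[FEM] = 1/6:4/5 = 5/24

[EHU]:[FEM] = 5/24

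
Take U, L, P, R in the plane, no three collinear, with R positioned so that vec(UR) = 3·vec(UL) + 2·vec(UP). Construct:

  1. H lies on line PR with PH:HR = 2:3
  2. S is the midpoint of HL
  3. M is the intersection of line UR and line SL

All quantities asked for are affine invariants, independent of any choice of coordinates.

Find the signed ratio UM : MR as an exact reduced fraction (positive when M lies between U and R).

UM:MR = 7/12

Assign U = (0, 0), L = (1, 0), P = (0, 1), R = (3, 2) — the answer is frame-independent, so this choice is without loss of generality.
1. H lies on line PR with PH:HR = 2:3 ⇒ H = (6/5, 7/5)
2. S is the midpoint of HL ⇒ S = (11/10, 7/10)
3. M is the intersection of line UR and line SL ⇒ M = (21/19, 14/19)
M = U + t·(R−U) with t = 7/19, so UM:MR = t:(1−t) = 7/19:12/19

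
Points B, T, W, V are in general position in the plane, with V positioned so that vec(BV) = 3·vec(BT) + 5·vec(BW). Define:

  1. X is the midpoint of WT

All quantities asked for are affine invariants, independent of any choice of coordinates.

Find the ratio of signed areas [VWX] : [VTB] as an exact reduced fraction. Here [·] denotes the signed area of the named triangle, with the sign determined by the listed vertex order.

Work in coordinates with B = (0, 0), T = (1, 0), W = (0, 1), V = (3, 5).
1. X is the midpoint of WT ⇒ X = (1/2, 1/2)
2·[VWX] = 7/2, 2·[VTB] = -5
[VWX]:[VTB] = 7/2:-5 = -7/10

[VWX]:[VTB] = -7/10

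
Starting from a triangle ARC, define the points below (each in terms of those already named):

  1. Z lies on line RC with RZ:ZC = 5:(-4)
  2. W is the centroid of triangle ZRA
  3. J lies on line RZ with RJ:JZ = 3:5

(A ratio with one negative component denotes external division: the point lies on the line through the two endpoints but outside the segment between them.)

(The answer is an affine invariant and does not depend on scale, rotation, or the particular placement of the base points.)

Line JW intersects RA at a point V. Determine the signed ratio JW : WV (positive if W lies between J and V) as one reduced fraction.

Assign A = (0, 0), R = (1, 0), C = (0, 1) — the answer is frame-independent, so this choice is without loss of generality.
1. Z lies on line RC with RZ:ZC = 5:(-4) ⇒ Z = (-4, 5)
2. W is the centroid of triangle ZRA ⇒ W = (-1, 5/3)
3. J lies on line RZ with RJ:JZ = 3:5 ⇒ J = (-7/8, 15/8)
line JW meets RA at V = (-2, 0)
W = J + t·(V−J) with t = 1/9, so JW:WV = 1/9:8/9

JW:WV = 1/8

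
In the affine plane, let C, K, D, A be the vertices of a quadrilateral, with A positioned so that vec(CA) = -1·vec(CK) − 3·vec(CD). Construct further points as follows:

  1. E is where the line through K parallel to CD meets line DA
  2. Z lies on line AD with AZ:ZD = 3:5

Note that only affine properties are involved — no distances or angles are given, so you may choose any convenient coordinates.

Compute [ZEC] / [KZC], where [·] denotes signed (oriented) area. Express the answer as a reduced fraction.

Set C = (0, 0), K = (1, 0), D = (0, 1), A = (-1, -3); any affine frame gives the same invariant.
1. E is where the line through K parallel to CD meets line DA ⇒ E = (1, 5)
2. Z lies on line AD with AZ:ZD = 3:5 ⇒ Z = (-5/8, -3/2)
2·[ZEC] = -13/8, 2·[KZC] = -3/2
[ZEC]:[KZC] = -13/8:-3/2 = 13/12

[ZEC]:[KZC] = 13/12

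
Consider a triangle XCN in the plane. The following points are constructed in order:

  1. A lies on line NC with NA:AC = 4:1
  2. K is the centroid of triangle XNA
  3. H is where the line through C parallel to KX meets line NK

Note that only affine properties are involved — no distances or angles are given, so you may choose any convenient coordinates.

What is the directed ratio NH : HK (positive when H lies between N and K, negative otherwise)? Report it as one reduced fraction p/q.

Set X = (0, 0), C = (1, 0), N = (0, 1); any affine frame gives the same invariant.
1. A lies on line NC with NA:AC = 4:1 ⇒ A = (4/5, 1/5)
2. K is the centroid of triangle XNA ⇒ K = (4/15, 2/5)
3. H is where the line through C parallel to KX meets line NK ⇒ H = (2/3, -1/2)
H = N + t·(K−N) with t = 5/2, so NH:HK = t:(1−t) = 5/2:-3/2

NH:HK = -5/3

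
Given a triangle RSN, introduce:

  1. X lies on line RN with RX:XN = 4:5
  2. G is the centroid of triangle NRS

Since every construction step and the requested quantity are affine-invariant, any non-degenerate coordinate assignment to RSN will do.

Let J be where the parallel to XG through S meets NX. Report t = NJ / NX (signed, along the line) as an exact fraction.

Work in coordinates with R = (0, 0), S = (1, 0), N = (0, 1).
1. X lies on line RN with RX:XN = 4:5 ⇒ X = (0, 4/9)
2. G is the centroid of triangle NRS ⇒ G = (1/3, 1/3)
through S parallel to XG: direction (1/3, -1/9); meets NX at J = (0, 1/3)
J = N + t·(X−N) with t = 6/5

t = 6/5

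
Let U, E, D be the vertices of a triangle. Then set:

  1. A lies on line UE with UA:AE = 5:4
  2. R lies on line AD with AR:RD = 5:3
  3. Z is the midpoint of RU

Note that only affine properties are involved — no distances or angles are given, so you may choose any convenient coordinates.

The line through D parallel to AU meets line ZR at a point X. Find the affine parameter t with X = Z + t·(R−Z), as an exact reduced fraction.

Assign U = (0, 0), E = (1, 0), D = (0, 1) — the answer is frame-independent, so this choice is without loss of generality.
1. A lies on line UE with UA:AE = 5:4 ⇒ A = (5/9, 0)
2. R lies on line AD with AR:RD = 5:3 ⇒ R = (5/24, 5/8)
3. Z is the midpoint of RU ⇒ Z = (5/48, 5/16)
through D parallel to AU: direction (-5/9, 0); meets ZR at X = (1/3, 1)
X = Z + t·(R−Z) with t = 11/5

t = 11/5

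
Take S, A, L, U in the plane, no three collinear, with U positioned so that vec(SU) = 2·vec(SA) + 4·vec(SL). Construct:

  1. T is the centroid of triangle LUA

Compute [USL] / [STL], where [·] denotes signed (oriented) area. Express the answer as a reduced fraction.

[USL]:[STL] = -2

Choose coordinates S = (0, 0), A = (1, 0), L = (0, 1), U = (2, 4).
1. T is the centroid of triangle LUA ⇒ T = (1, 5/3)
2·[USL] = -2, 2·[STL] = 1
[USL]:[STL] = -2:1 = -2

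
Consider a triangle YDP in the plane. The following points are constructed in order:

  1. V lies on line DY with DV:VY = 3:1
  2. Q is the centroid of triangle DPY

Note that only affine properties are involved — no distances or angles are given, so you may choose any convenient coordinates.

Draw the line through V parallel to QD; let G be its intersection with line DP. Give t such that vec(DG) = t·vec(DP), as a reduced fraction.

t = -3/4

Work in coordinates with Y = (0, 0), D = (1, 0), P = (0, 1).
1. V lies on line DY with DV:VY = 3:1 ⇒ V = (1/4, 0)
2. Q is the centroid of triangle DPY ⇒ Q = (1/3, 1/3)
through V parallel to QD: direction (2/3, -1/3); meets DP at G = (7/4, -3/4)
G = D + t·(P−D) with t = -3/4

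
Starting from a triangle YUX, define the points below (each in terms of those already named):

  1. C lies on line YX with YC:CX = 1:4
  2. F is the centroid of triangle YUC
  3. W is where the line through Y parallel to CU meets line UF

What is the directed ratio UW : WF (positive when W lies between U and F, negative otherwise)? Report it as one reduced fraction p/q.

UW:WF = -3/2

Choose coordinates Y = (0, 0), U = (1, 0), X = (0, 1).
1. C lies on line YX with YC:CX = 1:4 ⇒ C = (0, 1/5)
2. F is the centroid of triangle YUC ⇒ F = (1/3, 1/15)
3. W is where the line through Y parallel to CU meets line UF ⇒ W = (-1, 1/5)
W = U + t·(F−U) with t = 3, so UW:WF = t:(1−t) = 3:-2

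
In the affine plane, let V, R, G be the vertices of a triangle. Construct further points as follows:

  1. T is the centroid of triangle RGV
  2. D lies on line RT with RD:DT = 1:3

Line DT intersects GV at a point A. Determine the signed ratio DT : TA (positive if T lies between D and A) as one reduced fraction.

DT:TA = 3/2

Set V = (0, 0), R = (1, 0), G = (0, 1); any affine frame gives the same invariant.
1. T is the centroid of triangle RGV ⇒ T = (1/3, 1/3)
2. D lies on line RT with RD:DT = 1:3 ⇒ D = (5/6, 1/12)
line DT meets GV at A = (0, 1/2)
T = D + t·(A−D) with t = 3/5, so DT:TA = 3/5:2/5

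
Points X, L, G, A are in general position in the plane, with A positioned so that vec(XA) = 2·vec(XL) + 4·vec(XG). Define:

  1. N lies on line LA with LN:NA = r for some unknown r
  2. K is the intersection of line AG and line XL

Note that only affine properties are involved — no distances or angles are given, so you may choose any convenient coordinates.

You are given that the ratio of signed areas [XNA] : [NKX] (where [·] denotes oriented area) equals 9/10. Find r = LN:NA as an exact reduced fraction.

r = 5/3

Choose coordinates X = (0, 0), L = (1, 0), G = (0, 1), A = (2, 4).
1. With LN:NA = r, write λ = r/(r+1) so N = L + λ·(A−L); N is affine-linear in λ
2. K is the intersection of line AG and line XL ⇒ K = (-2/3, 0)
Every point depending on N is an affine combination of N and λ-independent points, so each such coordinate is linear in λ; the λ² term in each signed area is a multiple of (A−L)×(A−L) = 0, so 2·[XNA] and 2·[NKX] are each linear in λ. Evaluating at λ=0 and λ=1:
  2·[XNA] = -4·λ + 4,   2·[NKX] = 8/3·λ
So [XNA]:[NKX] = (-4·λ + 4) / (8/3·λ). Setting this equal to 9/10:
  -4·λ + 4 = 9/10·(8/3·λ)  ⇒  λ = 5/8
Then r = λ/(1−λ) = (5/8)/(3/8) = 5/3. Check: with r = 5/3, N = (13/8, 5/2) and [XNA]:[NKX] = 9/10 as required.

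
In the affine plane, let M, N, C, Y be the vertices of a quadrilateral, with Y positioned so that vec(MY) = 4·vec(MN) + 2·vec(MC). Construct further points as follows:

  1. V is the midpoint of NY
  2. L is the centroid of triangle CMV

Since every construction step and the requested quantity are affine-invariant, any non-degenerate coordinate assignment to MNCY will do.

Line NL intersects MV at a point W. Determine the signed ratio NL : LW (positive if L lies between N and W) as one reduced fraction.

Choose coordinates M = (0, 0), N = (1, 0), C = (0, 1), Y = (4, 2).
1. V is the midpoint of NY ⇒ V = (5/2, 1)
2. L is the centroid of triangle CMV ⇒ L = (5/6, 2/3)
line NL meets MV at W = (10/11, 4/11)
L = N + t·(W−N) with t = 11/6, so NL:LW = 11/6:-5/6

NL:LW = -11/5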